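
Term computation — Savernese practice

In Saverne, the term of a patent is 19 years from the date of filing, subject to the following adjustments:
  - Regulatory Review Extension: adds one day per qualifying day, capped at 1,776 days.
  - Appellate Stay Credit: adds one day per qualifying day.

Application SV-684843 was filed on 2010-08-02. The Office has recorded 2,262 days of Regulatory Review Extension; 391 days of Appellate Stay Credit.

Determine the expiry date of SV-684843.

Base term: filing date + 19 years → 2 August 2029.
Regulatory Review Extension: 2262 days claimed exceeds the 1776-day cap, so +1776 days → 13 June 2034.
Appellate Stay Credit: +391 days → 9 July 2035.

2035-07-09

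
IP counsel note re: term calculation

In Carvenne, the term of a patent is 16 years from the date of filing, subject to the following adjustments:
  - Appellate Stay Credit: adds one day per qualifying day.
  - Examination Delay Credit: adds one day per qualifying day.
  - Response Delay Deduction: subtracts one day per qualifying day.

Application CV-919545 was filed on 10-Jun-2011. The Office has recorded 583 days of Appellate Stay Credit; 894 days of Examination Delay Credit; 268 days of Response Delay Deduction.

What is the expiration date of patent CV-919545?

2030-10-01

Base term: filing date + 16 years → 10 June 2027.
Appellate Stay Credit: +583 days → 13 January 2029.
Examination Delay Credit: +894 days → 26 June 2031.
Response Delay Deduction: −268 days → 1 October 2030.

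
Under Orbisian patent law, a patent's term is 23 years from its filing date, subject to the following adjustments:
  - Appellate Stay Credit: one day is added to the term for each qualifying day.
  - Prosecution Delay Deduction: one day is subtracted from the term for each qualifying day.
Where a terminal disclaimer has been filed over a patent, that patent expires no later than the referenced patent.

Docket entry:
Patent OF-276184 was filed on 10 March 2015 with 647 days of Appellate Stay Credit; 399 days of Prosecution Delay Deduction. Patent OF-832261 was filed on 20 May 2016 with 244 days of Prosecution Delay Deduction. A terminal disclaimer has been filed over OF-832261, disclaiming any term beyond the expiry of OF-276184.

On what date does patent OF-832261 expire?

Natural term of OF-832261:
  Base: filing + 23 years → 20 May 2039.
  Prosecution Delay Deduction: −244 days → 18 September 2038.
Expiry of referenced patent OF-276184:
  Base: filing + 23 years → 10 March 2038.
  Appellate Stay Credit: +647 days → 17 December 2039.
  Prosecution Delay Deduction: −399 days → 13 November 2038.
Terminal disclaimer: OF-832261 expires on the earlier of 18 September 2038 and 13 November 2038.

2038-09-18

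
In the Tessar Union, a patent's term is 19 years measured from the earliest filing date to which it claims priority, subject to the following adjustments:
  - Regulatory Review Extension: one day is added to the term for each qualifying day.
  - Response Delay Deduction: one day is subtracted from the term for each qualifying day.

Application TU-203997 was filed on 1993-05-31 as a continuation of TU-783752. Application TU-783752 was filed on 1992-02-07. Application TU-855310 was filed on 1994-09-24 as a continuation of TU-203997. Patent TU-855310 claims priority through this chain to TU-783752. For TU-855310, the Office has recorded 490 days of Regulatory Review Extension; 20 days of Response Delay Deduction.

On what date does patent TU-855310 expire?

Earliest priority filing: 7 February 1992.
Base term: 7 February 1992 + 19 years → 7 February 2011.
Regulatory Review Extension: +490 days → 11 June 2012.
Response Delay Deduction: −20 days → 22 May 2012.

2012-05-22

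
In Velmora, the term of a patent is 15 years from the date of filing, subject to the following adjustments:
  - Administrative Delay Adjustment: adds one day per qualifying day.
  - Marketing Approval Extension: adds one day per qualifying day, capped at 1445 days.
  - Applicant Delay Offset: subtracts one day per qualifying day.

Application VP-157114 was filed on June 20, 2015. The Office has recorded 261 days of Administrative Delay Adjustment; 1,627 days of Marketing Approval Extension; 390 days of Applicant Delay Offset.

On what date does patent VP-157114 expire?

January 26, 2034

Base term: filing date + 15 years → 20 June 2030.
Administrative Delay Adjustment: +261 days → 8 March 2031.
Marketing Approval Extension: 1627 days claimed exceeds the 1445-day cap, so +1445 days → 20 February 2035.
Applicant Delay Offset: −390 days → 26 January 2034.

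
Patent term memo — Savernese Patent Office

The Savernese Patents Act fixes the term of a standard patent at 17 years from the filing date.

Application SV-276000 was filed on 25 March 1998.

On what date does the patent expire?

2015-03-25

Filing date + 17 years → 25 March 2015.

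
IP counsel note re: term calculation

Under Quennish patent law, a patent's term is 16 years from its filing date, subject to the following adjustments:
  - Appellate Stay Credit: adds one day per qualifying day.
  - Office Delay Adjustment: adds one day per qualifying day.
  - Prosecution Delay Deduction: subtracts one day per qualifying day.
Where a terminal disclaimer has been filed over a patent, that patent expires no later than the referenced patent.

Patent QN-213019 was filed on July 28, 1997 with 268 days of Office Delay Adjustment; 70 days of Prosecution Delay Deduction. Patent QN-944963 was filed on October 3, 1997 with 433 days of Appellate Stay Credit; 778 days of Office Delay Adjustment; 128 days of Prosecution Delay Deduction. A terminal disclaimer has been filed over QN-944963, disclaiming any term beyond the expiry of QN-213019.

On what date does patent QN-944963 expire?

Natural term of QN-944963:
  Base: filing + 16 years → 3 October 2013.
  Appellate Stay Credit: +433 days → 10 December 2014.
  Office Delay Adjustment: +778 days → 26 January 2017.
  Prosecution Delay Deduction: −128 days → 20 September 2016.
Expiry of referenced patent QN-213019:
  Base: filing + 16 years → 28 July 2013.
  Office Delay Adjustment: +268 days → 22 April 2014.
  Prosecution Delay Deduction: −70 days → 11 February 2014.
Terminal disclaimer: QN-944963 expires on the earlier of 20 September 2016 and 11 February 2014.

2014-02-11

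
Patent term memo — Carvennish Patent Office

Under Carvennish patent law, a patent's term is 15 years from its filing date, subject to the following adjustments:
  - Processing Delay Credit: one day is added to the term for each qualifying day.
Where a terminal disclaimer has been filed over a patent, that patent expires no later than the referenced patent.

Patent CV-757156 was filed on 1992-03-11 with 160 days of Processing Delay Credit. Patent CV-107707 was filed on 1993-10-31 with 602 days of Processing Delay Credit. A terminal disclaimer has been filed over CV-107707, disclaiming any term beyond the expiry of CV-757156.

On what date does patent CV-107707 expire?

August 18, 2007

Natural term of CV-107707:
  Base: filing + 15 years → 31 October 2008.
  Processing Delay Credit: +602 days → 25 June 2010.
Expiry of referenced patent CV-757156:
  Base: filing + 15 years → 11 March 2007.
  Processing Delay Credit: +160 days → 18 August 2007.
Terminal disclaimer: CV-107707 expires on the earlier of 25 June 2010 and 18 August 2007.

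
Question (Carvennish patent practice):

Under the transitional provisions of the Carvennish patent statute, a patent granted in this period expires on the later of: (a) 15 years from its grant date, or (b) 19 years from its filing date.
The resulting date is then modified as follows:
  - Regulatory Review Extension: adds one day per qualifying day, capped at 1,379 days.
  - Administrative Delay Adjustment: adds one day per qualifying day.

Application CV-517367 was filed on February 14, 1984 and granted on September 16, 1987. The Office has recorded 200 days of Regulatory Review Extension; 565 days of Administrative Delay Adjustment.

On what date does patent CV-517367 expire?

(a) grant + 15 years → 16 September 2002.
(b) filing + 19 years → 14 February 2003.
Later of the two: 14 February 2003.
Regulatory Review Extension: 200 days (within the 1379-day cap) → +200 days → 2 September 2003.
Administrative Delay Adjustment: +565 days → 20 March 2005.

2005-03-20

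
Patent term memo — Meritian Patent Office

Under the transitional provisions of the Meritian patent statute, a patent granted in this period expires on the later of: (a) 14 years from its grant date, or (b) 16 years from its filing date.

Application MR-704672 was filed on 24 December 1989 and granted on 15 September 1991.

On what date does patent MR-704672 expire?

(a) grant + 14 years → 15 September 2005.
(b) filing + 16 years → 24 December 2005.
Later of the two: 24 December 2005.

December 24, 2005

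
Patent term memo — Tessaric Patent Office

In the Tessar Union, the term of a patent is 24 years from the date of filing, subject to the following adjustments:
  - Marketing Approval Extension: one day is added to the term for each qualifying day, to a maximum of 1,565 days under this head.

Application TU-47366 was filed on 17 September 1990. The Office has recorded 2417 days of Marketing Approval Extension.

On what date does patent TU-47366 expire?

Base term: filing date + 24 years → 17 September 2014.
Marketing Approval Extension: 2417 days claimed exceeds the 1565-day cap, so +1565 days → 30 December 2018.

2018-12-30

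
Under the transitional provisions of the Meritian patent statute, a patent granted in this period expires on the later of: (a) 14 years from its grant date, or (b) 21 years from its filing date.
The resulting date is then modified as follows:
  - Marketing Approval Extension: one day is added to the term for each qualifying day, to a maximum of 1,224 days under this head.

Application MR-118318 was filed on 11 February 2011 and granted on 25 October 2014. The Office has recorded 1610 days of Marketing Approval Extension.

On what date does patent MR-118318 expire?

June 19, 2035

(a) grant + 14 years → 25 October 2028.
(b) filing + 21 years → 11 February 2032.
Later of the two: 11 February 2032.
Marketing Approval Extension: 1610 days claimed exceeds the 1224-day cap, so +1224 days → 19 June 2035.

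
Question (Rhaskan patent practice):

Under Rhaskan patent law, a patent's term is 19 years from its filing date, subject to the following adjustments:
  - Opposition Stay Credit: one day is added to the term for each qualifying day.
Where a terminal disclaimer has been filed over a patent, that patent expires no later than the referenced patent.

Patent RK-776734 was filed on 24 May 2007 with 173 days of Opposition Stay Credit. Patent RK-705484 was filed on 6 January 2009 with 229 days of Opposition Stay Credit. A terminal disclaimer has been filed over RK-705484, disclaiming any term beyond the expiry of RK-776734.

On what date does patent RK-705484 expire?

Natural term of RK-705484:
  Base: filing + 19 years → 6 January 2028.
  Opposition Stay Credit: +229 days → 22 August 2028.
Expiry of referenced patent RK-776734:
  Base: filing + 19 years → 24 May 2026.
  Opposition Stay Credit: +173 days → 13 November 2026.
Terminal disclaimer: RK-705484 expires on the earlier of 22 August 2028 and 13 November 2026.

November 13, 2026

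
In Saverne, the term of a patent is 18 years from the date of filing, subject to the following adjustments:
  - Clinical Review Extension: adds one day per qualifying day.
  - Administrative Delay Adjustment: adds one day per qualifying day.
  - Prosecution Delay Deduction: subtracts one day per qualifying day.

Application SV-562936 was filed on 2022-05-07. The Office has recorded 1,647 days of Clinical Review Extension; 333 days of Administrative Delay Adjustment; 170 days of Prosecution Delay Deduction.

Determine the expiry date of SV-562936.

April 21, 2045

Base term: filing date + 18 years → 7 May 2040.
Clinical Review Extension: +1647 days → 9 November 2044.
Administrative Delay Adjustment: +333 days → 8 October 2045.
Prosecution Delay Deduction: −170 days → 21 April 2045.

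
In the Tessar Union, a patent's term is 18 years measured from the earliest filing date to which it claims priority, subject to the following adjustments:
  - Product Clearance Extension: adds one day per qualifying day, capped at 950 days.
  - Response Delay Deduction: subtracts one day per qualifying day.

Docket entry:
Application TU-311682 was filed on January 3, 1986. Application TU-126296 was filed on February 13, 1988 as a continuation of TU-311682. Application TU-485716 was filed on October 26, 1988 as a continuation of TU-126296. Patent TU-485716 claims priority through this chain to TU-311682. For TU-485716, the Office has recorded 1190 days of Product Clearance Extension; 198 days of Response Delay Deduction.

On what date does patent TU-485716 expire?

Earliest priority filing: 3 January 1986.
Base term: 3 January 1986 + 18 years → 3 January 2004.
Product Clearance Extension: 1190 days claimed exceeds the 950-day cap, so +950 days → 10 August 2006.
Response Delay Deduction: −198 days → 24 January 2006.

January 24, 2006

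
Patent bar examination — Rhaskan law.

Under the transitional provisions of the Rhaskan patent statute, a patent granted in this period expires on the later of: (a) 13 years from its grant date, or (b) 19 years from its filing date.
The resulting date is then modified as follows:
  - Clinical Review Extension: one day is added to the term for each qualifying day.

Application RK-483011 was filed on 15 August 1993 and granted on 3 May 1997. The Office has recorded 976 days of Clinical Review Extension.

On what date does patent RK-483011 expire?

2015-04-18

(a) grant + 13 years → 3 May 2010.
(b) filing + 19 years → 15 August 2012.
Later of the two: 15 August 2012.
Clinical Review Extension: +976 days → 18 April 2015.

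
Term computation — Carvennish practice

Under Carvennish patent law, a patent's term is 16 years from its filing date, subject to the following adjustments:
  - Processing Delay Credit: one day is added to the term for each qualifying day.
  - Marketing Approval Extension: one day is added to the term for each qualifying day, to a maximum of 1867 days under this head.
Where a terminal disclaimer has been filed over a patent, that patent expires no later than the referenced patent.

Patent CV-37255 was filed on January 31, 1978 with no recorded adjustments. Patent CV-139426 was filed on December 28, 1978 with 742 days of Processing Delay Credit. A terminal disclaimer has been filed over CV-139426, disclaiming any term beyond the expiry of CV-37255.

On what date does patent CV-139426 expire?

January 31, 1994

Natural term of CV-139426:
  Base: filing + 16 years → 28 December 1994.
  Processing Delay Credit: +742 days → 8 January 1997.
Expiry of referenced patent CV-37255:
  Base: filing + 16 years → 31 January 1994.
Terminal disclaimer: CV-139426 expires on the earlier of 8 January 1997 and 31 January 1994.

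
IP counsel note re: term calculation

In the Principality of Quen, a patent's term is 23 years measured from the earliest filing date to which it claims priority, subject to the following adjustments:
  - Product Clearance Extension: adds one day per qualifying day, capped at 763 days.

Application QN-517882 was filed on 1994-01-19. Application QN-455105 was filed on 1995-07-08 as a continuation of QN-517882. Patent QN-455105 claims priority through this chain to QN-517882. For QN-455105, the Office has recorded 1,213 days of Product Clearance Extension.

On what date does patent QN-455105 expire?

2019-02-21

Earliest priority filing: 19 January 1994.
Base term: 19 January 1994 + 23 years → 19 January 2017.
Product Clearance Extension: 1213 days claimed exceeds the 763-day cap, so +763 days → 21 February 2019.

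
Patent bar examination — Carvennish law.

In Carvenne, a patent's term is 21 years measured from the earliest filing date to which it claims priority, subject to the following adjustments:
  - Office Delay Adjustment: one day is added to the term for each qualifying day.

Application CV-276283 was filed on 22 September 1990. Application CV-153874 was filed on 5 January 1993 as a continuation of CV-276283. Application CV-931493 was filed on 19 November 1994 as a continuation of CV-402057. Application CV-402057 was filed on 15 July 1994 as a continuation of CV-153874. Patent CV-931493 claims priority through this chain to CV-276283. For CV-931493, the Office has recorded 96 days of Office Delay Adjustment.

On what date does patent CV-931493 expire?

2011-12-27

Earliest priority filing: 22 September 1990.
Base term: 22 September 1990 + 21 years → 22 September 2011.
Office Delay Adjustment: +96 days → 27 December 2011.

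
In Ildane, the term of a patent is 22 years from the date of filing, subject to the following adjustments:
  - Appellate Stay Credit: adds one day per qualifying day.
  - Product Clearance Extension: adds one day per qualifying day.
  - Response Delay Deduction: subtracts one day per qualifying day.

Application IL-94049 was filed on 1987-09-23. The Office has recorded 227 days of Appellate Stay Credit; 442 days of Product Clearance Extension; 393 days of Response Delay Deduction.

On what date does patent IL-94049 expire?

Base term: filing date + 22 years → 23 September 2009.
Appellate Stay Credit: +227 days → 8 May 2010.
Product Clearance Extension: +442 days → 24 July 2011.
Response Delay Deduction: −393 days → 26 June 2010.

2010-06-26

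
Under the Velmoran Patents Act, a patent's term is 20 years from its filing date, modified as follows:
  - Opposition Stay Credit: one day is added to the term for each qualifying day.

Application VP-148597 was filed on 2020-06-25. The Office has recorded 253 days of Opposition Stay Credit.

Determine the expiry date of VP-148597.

Base term: filing date + 20 years → 25 June 2040.
Opposition Stay Credit: +253 days → 5 March 2041.

2041-03-05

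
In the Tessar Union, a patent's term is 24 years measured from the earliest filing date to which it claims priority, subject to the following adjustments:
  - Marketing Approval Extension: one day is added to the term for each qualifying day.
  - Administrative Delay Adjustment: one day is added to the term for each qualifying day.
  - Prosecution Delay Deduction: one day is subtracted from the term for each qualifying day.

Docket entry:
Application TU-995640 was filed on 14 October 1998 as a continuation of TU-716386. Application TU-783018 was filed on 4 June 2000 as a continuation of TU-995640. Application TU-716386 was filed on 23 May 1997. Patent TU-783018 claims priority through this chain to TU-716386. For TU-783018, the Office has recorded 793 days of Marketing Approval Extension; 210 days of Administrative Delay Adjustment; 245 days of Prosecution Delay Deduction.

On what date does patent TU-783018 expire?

2023-06-20

Earliest priority filing: 23 May 1997.
Base term: 23 May 1997 + 24 years → 23 May 2021.
Marketing Approval Extension: +793 days → 25 July 2023.
Administrative Delay Adjustment: +210 days → 20 February 2024.
Prosecution Delay Deduction: −245 days → 20 June 2023.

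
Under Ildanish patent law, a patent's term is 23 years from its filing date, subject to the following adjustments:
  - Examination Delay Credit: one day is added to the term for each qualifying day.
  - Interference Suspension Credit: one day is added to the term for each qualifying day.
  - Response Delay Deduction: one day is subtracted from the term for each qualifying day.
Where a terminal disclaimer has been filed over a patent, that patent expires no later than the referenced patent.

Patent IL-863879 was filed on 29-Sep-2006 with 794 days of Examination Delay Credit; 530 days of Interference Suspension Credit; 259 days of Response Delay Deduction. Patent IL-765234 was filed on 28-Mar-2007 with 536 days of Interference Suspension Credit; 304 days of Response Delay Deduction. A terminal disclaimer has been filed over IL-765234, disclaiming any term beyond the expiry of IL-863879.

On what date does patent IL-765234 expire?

November 15, 2030

Natural term of IL-765234:
  Base: filing + 23 years → 28 March 2030.
  Interference Suspension Credit: +536 days → 15 September 2031.
  Response Delay Deduction: −304 days → 15 November 2030.
Expiry of referenced patent IL-863879:
  Base: filing + 23 years → 29 September 2029.
  Examination Delay Credit: +794 days → 2 December 2031.
  Interference Suspension Credit: +530 days → 15 May 2033.
  Response Delay Deduction: −259 days → 29 August 2032.
Terminal disclaimer: IL-765234 expires on the earlier of 15 November 2030 and 29 August 2032.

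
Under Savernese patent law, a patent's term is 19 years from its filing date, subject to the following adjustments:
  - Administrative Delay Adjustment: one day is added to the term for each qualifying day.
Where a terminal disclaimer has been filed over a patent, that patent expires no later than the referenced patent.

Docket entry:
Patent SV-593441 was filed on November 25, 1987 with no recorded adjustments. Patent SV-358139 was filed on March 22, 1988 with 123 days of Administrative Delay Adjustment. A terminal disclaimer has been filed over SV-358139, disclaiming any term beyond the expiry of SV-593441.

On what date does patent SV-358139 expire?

2006-11-25

Natural term of SV-358139:
  Base: filing + 19 years → 22 March 2007.
  Administrative Delay Adjustment: +123 days → 23 July 2007.
Expiry of referenced patent SV-593441:
  Base: filing + 19 years → 25 November 2006.
Terminal disclaimer: SV-358139 expires on the earlier of 23 July 2007 and 25 November 2006.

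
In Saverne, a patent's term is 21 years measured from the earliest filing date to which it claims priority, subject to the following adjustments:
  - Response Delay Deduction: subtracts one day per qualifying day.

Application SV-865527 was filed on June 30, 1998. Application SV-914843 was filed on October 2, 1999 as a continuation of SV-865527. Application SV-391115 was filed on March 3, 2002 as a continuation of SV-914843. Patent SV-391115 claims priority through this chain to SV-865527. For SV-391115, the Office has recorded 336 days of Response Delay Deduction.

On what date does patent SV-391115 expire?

Earliest priority filing: 30 June 1998.
Base term: 30 June 1998 + 21 years → 30 June 2019.
Response Delay Deduction: −336 days → 29 July 2018.

July 29, 2018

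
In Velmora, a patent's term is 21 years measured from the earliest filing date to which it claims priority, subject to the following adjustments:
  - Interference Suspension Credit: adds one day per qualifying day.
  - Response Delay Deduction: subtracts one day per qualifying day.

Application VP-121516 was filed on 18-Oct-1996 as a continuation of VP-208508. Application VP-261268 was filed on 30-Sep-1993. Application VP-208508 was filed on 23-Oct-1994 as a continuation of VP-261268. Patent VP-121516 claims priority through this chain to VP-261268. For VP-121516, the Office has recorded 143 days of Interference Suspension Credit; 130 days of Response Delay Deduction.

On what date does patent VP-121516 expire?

Earliest priority filing: 30 September 1993.
Base term: 30 September 1993 + 21 years → 30 September 2014.
Interference Suspension Credit: +143 days → 20 February 2015.
Response Delay Deduction: −130 days → 13 October 2014.

October 13, 2014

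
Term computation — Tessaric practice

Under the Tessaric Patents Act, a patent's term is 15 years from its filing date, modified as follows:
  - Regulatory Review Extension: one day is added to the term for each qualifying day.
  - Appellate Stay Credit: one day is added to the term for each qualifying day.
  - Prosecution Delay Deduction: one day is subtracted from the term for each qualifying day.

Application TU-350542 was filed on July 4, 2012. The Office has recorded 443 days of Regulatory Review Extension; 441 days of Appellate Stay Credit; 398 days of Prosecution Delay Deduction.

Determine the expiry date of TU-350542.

Base term: filing date + 15 years → 4 July 2027.
Regulatory Review Extension: +443 days → 19 September 2028.
Appellate Stay Credit: +441 days → 4 December 2029.
Prosecution Delay Deduction: −398 days → 1 November 2028.

2028-11-01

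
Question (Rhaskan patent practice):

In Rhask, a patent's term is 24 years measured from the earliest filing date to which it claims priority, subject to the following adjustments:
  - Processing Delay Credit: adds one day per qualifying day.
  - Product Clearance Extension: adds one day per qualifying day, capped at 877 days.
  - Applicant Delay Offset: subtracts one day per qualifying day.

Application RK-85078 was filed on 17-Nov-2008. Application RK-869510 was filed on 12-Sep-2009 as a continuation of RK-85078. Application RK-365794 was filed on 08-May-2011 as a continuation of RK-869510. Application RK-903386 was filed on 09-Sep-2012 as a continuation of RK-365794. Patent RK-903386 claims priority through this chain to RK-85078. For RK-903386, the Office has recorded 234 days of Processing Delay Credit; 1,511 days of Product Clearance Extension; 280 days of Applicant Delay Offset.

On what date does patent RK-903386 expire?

Earliest priority filing: 17 November 2008.
Base term: 17 November 2008 + 24 years → 17 November 2032.
Processing Delay Credit: +234 days → 9 July 2033.
Product Clearance Extension: 1511 days claimed exceeds the 877-day cap, so +877 days → 3 December 2035.
Applicant Delay Offset: −280 days → 26 February 2035.

2035-02-26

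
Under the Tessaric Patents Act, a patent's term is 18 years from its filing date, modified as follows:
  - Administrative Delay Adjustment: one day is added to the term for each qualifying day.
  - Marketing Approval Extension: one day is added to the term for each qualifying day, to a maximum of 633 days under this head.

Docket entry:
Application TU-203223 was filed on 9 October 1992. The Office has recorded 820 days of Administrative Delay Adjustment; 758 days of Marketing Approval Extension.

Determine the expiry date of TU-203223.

October 1, 2014

Base term: filing date + 18 years → 9 October 2010.
Administrative Delay Adjustment: +820 days → 6 January 2013.
Marketing Approval Extension: 758 days claimed exceeds the 633-day cap, so +633 days → 1 October 2014.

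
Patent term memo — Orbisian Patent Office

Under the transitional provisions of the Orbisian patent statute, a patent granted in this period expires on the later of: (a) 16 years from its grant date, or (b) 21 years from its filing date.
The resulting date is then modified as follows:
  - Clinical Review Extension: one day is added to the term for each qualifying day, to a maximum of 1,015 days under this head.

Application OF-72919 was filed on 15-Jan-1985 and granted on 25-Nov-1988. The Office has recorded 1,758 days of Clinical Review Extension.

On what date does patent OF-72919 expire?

(a) grant + 16 years → 25 November 2004.
(b) filing + 21 years → 15 January 2006.
Later of the two: 15 January 2006.
Clinical Review Extension: 1758 days claimed exceeds the 1015-day cap, so +1015 days → 26 October 2008.

2008-10-26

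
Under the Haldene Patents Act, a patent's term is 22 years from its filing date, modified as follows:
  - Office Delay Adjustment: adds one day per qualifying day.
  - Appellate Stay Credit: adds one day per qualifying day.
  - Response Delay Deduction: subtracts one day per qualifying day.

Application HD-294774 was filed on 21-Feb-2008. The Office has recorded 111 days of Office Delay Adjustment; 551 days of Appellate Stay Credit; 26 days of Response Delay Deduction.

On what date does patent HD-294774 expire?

2031-11-19

Base term: filing date + 22 years → 21 February 2030.
Office Delay Adjustment: +111 days → 12 June 2030.
Appellate Stay Credit: +551 days → 15 December 2031.
Response Delay Deduction: −26 days → 19 November 2031.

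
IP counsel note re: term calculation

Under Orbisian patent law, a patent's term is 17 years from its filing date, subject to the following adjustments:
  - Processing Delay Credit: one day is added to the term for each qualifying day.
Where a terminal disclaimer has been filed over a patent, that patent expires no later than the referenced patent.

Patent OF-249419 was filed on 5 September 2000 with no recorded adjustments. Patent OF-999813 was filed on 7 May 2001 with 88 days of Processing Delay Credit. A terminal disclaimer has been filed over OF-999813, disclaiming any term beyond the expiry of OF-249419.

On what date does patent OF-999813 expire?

Natural term of OF-999813:
  Base: filing + 17 years → 7 May 2018.
  Processing Delay Credit: +88 days → 3 August 2018.
Expiry of referenced patent OF-249419:
  Base: filing + 17 years → 5 September 2017.
Terminal disclaimer: OF-999813 expires on the earlier of 3 August 2018 and 5 September 2017.

2017-09-05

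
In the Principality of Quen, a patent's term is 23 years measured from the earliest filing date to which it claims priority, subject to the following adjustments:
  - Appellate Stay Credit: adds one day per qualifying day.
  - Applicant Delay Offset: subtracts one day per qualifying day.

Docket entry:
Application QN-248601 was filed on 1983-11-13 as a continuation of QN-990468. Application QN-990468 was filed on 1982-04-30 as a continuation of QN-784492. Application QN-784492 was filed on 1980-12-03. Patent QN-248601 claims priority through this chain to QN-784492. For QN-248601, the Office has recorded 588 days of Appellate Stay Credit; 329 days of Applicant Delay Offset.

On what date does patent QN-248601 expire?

August 18, 2004

Earliest priority filing: 3 December 1980.
Base term: 3 December 1980 + 23 years → 3 December 2003.
Appellate Stay Credit: +588 days → 13 July 2005.
Applicant Delay Offset: −329 days → 18 August 2004.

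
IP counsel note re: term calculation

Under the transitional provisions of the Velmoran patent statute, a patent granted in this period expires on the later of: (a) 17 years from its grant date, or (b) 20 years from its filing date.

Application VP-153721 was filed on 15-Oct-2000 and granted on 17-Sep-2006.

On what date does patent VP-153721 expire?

(a) grant + 17 years → 17 September 2023.
(b) filing + 20 years → 15 October 2020.
Later of the two: 17 September 2023.

September 17, 2023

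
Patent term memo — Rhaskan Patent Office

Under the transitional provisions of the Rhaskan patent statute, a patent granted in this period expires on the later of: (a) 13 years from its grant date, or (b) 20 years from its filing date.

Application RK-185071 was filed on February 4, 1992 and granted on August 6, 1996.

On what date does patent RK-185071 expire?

February 4, 2012

(a) grant + 13 years → 6 August 2009.
(b) filing + 20 years → 4 February 2012.
Later of the two: 4 February 2012.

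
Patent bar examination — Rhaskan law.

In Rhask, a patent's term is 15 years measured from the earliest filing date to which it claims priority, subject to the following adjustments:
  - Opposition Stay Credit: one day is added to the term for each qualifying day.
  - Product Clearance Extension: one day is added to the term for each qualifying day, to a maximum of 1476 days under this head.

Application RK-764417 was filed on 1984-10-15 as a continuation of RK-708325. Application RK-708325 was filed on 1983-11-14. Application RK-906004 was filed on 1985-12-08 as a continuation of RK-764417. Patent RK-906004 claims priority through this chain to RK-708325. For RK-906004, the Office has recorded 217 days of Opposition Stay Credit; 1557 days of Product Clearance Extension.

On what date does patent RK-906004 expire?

2003-07-04

Earliest priority filing: 14 November 1983.
Base term: 14 November 1983 + 15 years → 14 November 1998.
Opposition Stay Credit: +217 days → 19 June 1999.
Product Clearance Extension: 1557 days claimed exceeds the 1476-day cap, so +1476 days → 4 July 2003.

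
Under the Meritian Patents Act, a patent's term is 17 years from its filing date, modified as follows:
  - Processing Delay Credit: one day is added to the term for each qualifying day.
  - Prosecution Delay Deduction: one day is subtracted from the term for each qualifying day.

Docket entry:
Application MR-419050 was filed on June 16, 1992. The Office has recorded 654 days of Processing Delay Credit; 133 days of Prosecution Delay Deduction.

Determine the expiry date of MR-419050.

Base term: filing date + 17 years → 16 June 2009.
Processing Delay Credit: +654 days → 1 April 2011.
Prosecution Delay Deduction: −133 days → 19 November 2010.

2010-11-19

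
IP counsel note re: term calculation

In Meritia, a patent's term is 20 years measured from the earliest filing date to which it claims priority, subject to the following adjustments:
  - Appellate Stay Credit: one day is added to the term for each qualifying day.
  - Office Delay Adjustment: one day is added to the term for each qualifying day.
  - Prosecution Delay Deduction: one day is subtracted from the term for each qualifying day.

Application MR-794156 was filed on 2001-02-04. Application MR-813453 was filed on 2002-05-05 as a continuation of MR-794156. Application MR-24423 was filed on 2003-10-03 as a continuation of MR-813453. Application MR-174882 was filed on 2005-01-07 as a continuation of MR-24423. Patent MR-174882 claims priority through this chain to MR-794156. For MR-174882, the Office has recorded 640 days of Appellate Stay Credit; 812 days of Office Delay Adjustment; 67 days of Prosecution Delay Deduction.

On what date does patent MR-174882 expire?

Earliest priority filing: 4 February 2001.
Base term: 4 February 2001 + 20 years → 4 February 2021.
Appellate Stay Credit: +640 days → 6 November 2022.
Office Delay Adjustment: +812 days → 26 January 2025.
Prosecution Delay Deduction: −67 days → 20 November 2024.

November 20, 2024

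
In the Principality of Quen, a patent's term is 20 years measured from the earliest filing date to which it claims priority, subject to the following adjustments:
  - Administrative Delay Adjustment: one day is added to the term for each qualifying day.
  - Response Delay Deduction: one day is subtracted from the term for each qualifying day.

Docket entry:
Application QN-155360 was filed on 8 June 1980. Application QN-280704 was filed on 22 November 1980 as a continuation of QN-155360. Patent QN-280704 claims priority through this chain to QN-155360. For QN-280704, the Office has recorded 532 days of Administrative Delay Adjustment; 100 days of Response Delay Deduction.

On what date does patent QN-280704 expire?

August 14, 2001

Earliest priority filing: 8 June 1980.
Base term: 8 June 1980 + 20 years → 8 June 2000.
Administrative Delay Adjustment: +532 days → 22 November 2001.
Response Delay Deduction: −100 days → 14 August 2001.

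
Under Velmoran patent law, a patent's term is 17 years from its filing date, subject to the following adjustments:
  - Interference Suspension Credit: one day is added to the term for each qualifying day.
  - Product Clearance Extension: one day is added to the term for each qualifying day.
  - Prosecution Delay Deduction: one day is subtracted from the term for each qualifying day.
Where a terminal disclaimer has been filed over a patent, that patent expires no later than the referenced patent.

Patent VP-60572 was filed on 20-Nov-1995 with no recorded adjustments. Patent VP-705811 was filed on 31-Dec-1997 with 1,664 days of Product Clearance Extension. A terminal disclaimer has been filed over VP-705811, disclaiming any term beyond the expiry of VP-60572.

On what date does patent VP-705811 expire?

Natural term of VP-705811:
  Base: filing + 17 years → 31 December 2014.
  Product Clearance Extension: +1664 days → 22 July 2019.
Expiry of referenced patent VP-60572:
  Base: filing + 17 years → 20 November 2012.
Terminal disclaimer: VP-705811 expires on the earlier of 22 July 2019 and 20 November 2012.

2012-11-20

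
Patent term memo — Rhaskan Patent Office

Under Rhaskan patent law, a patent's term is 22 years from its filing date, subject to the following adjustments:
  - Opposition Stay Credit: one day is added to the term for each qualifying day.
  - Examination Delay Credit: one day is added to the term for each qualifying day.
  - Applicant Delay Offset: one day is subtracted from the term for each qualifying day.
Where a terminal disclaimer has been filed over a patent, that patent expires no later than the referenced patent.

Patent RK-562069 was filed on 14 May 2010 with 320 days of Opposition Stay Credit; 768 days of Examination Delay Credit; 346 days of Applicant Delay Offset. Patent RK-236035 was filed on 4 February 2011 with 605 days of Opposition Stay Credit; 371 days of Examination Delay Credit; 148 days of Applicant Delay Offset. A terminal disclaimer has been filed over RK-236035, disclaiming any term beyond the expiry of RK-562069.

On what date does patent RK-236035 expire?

Natural term of RK-236035:
  Base: filing + 22 years → 4 February 2033.
  Opposition Stay Credit: +605 days → 2 October 2034.
  Examination Delay Credit: +371 days → 8 October 2035.
  Applicant Delay Offset: −148 days → 13 May 2035.
Expiry of referenced patent RK-562069:
  Base: filing + 22 years → 14 May 2032.
  Opposition Stay Credit: +320 days → 30 March 2033.
  Examination Delay Credit: +768 days → 7 May 2035.
  Applicant Delay Offset: −346 days → 26 May 2034.
Terminal disclaimer: RK-236035 expires on the earlier of 13 May 2035 and 26 May 2034.

2034-05-26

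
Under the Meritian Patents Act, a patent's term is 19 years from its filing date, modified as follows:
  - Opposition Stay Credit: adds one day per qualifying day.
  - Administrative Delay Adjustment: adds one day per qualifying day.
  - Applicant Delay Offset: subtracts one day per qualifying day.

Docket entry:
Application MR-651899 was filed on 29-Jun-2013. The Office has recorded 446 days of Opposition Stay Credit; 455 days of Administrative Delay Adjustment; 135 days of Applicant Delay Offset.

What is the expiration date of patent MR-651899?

August 4, 2034

Base term: filing date + 19 years → 29 June 2032.
Opposition Stay Credit: +446 days → 18 September 2033.
Administrative Delay Adjustment: +455 days → 17 December 2034.
Applicant Delay Offset: −135 days → 4 August 2034.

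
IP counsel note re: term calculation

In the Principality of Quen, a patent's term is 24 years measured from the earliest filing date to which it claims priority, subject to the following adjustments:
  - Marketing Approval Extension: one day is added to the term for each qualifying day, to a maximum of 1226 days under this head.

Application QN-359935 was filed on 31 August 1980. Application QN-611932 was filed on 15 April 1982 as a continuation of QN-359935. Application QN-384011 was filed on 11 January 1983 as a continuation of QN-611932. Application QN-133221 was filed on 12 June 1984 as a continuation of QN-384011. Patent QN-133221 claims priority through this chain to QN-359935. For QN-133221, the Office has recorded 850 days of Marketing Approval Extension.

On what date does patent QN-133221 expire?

Earliest priority filing: 31 August 1980.
Base term: 31 August 1980 + 24 years → 31 August 2004.
Marketing Approval Extension: 850 days (within the 1226-day cap) → +850 days → 29 December 2006.

December 29, 2006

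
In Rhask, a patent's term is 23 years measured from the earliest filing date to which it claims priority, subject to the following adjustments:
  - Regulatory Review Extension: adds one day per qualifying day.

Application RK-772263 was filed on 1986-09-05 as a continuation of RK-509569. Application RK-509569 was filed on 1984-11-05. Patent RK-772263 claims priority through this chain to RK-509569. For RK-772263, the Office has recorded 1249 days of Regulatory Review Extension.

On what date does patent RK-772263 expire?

April 7, 2011

Earliest priority filing: 5 November 1984.
Base term: 5 November 1984 + 23 years → 5 November 2007.
Regulatory Review Extension: +1249 days → 7 April 2011.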